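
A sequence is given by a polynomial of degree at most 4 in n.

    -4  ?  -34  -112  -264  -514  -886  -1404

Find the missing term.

-6

Using the last 6 terms:
-78, -152, -250, -372, -518
-74, -98, -122, -146
-24, -24, -24
Constant third difference = -24.
Extend backward: -74 + 24 = -50;  -78 + 50 = -28;  -34 + 28 = -6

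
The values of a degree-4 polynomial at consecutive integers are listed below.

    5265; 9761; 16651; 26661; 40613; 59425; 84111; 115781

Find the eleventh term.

D1: 4496  6890  10010  13952  18812  24686  31670
D2: 2394  3120  3942  4860  5874  6984
D3: 726  822  918  1014  1110
D4: 96  96  96  96
Fourth differences constant at 96.
1110 + 96 = 1206;  6984 + 1206 = 8190;  31670 + 8190 = 39860;  115781 + 39860 = 155641
1206 + 96 = 1302;  8190 + 1302 = 9492;  39860 + 9492 = 49352;  155641 + 49352 = 204993
1302 + 96 = 1398;  9492 + 1398 = 10890;  49352 + 10890 = 60242;  204993 + 60242 = 265235

265235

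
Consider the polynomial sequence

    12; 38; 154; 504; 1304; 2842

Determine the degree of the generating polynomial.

4

26, 116, 350, 800, 1538
90, 234, 450, 738
144, 216, 288
72, 72
The fourth differences are constant, so the polynomial has degree 4.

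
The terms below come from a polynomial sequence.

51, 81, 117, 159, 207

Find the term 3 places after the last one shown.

D1: 30, 36, 42, 48
D2: 6, 6, 6
Constant second difference = 6, so extend:
48 + 6 = 54;  207 + 54 = 261
54 + 6 = 60;  261 + 60 = 321
60 + 6 = 66;  321 + 66 = 387

387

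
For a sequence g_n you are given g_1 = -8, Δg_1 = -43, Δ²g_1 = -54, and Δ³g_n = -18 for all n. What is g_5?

-576

Build the table forward from the leading diagonal:
Δ³: -18, -18, -18, -18, -18
Δ²: -54, -72, -90, -108, -126
Δ: -43, -97, -169, -259, -367
g: -8, -51, -148, -317, -576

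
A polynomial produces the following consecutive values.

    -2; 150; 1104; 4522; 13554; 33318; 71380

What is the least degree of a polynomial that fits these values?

D1: 152, 954, 3418, 9032, 19764, 38062
D2: 802, 2464, 5614, 10732, 18298
D3: 1662, 3150, 5118, 7566
D4: 1488, 1968, 2448
D5: 480, 480
The fifth differences are constant, so the polynomial has degree 5.

5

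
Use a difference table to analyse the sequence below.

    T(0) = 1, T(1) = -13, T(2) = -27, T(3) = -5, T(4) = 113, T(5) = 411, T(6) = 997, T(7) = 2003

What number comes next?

3585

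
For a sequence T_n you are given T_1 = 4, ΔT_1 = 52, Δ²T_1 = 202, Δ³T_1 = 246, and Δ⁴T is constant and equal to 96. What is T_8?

16580

Build the table forward from the leading diagonal:
Δ⁴: 96  96  96  96  96  96  96  96
Δ³: 246  342  438  534  630  726  822  918
Δ²: 202  448  790  1228  1762  2392  3118  3940
Δ: 52  254  702  1492  2720  4482  6874  9992
T: 4  56  310  1012  2504  5224  9706  16580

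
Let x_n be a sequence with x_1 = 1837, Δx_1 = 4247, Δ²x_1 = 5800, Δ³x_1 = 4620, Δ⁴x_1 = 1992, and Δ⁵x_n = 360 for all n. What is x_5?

Build the table forward from the leading diagonal:
Fifth differences: 360  360  360  360  360
Fourth differences: 1992  2352  2712  3072  3432
Third differences: 4620  6612  8964  11676  14748
Second differences: 5800  10420  17032  25996  37672
First differences: 4247  10047  20467  37499  63495
x: 1837  6084  16131  36598  74097

74097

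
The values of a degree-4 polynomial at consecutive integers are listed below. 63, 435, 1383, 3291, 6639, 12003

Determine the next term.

20055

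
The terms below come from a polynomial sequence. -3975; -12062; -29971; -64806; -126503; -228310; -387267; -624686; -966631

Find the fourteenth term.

-5549606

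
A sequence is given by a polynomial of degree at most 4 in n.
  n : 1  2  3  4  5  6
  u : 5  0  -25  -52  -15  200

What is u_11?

11295

Δ: -5, -25, -27, 37, 215
Δ²: -20, -2, 64, 178
Δ³: 18, 66, 114
Δ⁴: 48, 48
The fourth differences are constant (48).
114 + 48 = 162;  178 + 162 = 340;  215 + 340 = 555;  200 + 555 = 755
162 + 48 = 210;  340 + 210 = 550;  555 + 550 = 1105;  755 + 1105 = 1860
210 + 48 = 258;  550 + 258 = 808;  1105 + 808 = 1913;  1860 + 1913 = 3773
258 + 48 = 306;  808 + 306 = 1114;  1913 + 1114 = 3027;  3773 + 3027 = 6800
306 + 48 = 354;  1114 + 354 = 1468;  3027 + 1468 = 4495;  6800 + 4495 = 11295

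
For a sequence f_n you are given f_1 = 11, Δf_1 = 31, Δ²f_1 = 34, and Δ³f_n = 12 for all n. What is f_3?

107

Build the table forward from the leading diagonal:
Third differences: 12  12  12
Second differences: 34  46  58
First differences: 31  65  111
f: 11  42  107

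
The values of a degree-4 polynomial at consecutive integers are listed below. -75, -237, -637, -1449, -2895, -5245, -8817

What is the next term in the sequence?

First differences: -162  -400  -812  -1446  -2350  -3572
Second differences: -238  -412  -634  -904  -1222
Third differences: -174  -222  -270  -318
Fourth differences: -48  -48  -48
Fourth differences constant at -48.
-318 − 48 = -366;  -1222 − 366 = -1588;  -3572 − 1588 = -5160;  -8817 − 5160 = -13977

-13977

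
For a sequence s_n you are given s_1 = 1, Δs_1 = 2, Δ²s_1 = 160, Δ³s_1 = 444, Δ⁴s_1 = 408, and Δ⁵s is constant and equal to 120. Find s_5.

Build the table forward from the leading diagonal:
D5: 120  120  120  120  120
D4: 408  528  648  768  888
D3: 444  852  1380  2028  2796
D2: 160  604  1456  2836  4864
D1: 2  162  766  2222  5058
s: 1  3  165  931  3153

3153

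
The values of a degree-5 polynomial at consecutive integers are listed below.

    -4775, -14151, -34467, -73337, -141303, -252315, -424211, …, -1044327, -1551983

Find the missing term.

-679197

Using the first 7 terms:
Δ: -9376  -20316  -38870  -67966  -111012  -171896
Δ²: -10940  -18554  -29096  -43046  -60884
Δ³: -7614  -10542  -13950  -17838
Δ⁴: -2928  -3408  -3888
Δ⁵: -480  -480
Constant fifth difference = -480.
Extend forward: -3888 − 480 = -4368;  -17838 − 4368 = -22206;  -60884 − 22206 = -83090;  -171896 − 83090 = -254986;  -424211 − 254986 = -679197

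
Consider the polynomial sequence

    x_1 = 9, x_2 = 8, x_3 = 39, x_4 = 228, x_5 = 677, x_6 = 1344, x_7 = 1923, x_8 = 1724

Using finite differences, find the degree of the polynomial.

5

First differences: -1, 31, 189, 449, 667, 579, -199
Second differences: 32, 158, 260, 218, -88, -778
Third differences: 126, 102, -42, -306, -690
Fourth differences: -24, -144, -264, -384
Fifth differences: -120, -120, -120
The fifth differences are constant, so the polynomial has degree 5.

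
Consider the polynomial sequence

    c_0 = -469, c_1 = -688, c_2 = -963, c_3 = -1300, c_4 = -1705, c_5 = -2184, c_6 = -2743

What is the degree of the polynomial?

First differences: -219, -275, -337, -405, -479, -559
Second differences: -56, -62, -68, -74, -80
Third differences: -6, -6, -6, -6
The third differences are constant, so the polynomial has degree 3.

3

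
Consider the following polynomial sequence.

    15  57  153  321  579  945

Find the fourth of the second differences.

108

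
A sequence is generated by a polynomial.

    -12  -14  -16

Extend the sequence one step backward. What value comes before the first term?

First differences: -2  -2
The first differences are constant at -2.
Work back: -12 + 2 = -10

-10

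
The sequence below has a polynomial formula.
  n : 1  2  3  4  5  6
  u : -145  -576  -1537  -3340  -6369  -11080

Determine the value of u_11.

-431  -961  -1803  -3029  -4711
-530  -842  -1226  -1682
-312  -384  -456
-72  -72
Fourth differences constant at -72.
-456 − 72 = -528;  -1682 − 528 = -2210;  -4711 − 2210 = -6921;  -11080 − 6921 = -18001
-528 − 72 = -600;  -2210 − 600 = -2810;  -6921 − 2810 = -9731;  -18001 − 9731 = -27732
-600 − 72 = -672;  -2810 − 672 = -3482;  -9731 − 3482 = -13213;  -27732 − 13213 = -40945
-672 − 72 = -744;  -3482 − 744 = -4226;  -13213 − 4226 = -17439;  -40945 − 17439 = -58384
-744 − 72 = -816;  -4226 − 816 = -5042;  -17439 − 5042 = -22481;  -58384 − 22481 = -80865

-80865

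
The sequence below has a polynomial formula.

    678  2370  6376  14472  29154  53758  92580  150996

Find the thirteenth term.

Δ: 1692 , 4006 , 8096 , 14682 , 24604 , 38822 , 58416
Δ²: 2314 , 4090 , 6586 , 9922 , 14218 , 19594
Δ³: 1776 , 2496 , 3336 , 4296 , 5376
Δ⁴: 720 , 840 , 960 , 1080
Δ⁵: 120 , 120 , 120
Fifth differences constant at 120.
1080 + 120 = 1200;  5376 + 1200 = 6576;  19594 + 6576 = 26170;  58416 + 26170 = 84586;  150996 + 84586 = 235582
1200 + 120 = 1320;  6576 + 1320 = 7896;  26170 + 7896 = 34066;  84586 + 34066 = 118652;  235582 + 118652 = 354234
1320 + 120 = 1440;  7896 + 1440 = 9336;  34066 + 9336 = 43402;  118652 + 43402 = 162054;  354234 + 162054 = 516288
1440 + 120 = 1560;  9336 + 1560 = 10896;  43402 + 10896 = 54298;  162054 + 54298 = 216352;  516288 + 216352 = 732640
1560 + 120 = 1680;  10896 + 1680 = 12576;  54298 + 12576 = 66874;  216352 + 66874 = 283226;  732640 + 283226 = 1015866

1015866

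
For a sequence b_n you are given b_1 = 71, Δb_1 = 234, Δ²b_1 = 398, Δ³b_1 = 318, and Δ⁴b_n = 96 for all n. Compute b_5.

Build the table forward from the leading diagonal:
D4: 96  96  96  96  96
D3: 318  414  510  606  702
D2: 398  716  1130  1640  2246
D1: 234  632  1348  2478  4118
b: 71  305  937  2285  4763

4763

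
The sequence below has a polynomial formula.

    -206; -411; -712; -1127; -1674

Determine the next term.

-205, -301, -415, -547
-96, -114, -132
-18, -18
The third differences are constant (-18).
-132 − 18 = -150;  -547 − 150 = -697;  -1674 − 697 = -2371

-2371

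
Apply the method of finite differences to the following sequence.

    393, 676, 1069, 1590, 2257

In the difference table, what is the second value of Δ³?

Δ: 283, 393, 521, 667
Δ²: 110, 128, 146
Δ³: 18, 18

18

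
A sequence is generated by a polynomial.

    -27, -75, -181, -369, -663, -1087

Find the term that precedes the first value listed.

First differences: -48  -106  -188  -294  -424
Second differences: -58  -82  -106  -130
Third differences: -24  -24  -24
The third differences are constant at -24.
Work back: -58 + 24 = -34;  -48 + 34 = -14;  -27 + 14 = -13

-13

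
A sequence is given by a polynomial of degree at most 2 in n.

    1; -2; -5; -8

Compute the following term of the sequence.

-11

-3, -3, -3
Constant first difference = -3, so extend:
-8 − 3 = -11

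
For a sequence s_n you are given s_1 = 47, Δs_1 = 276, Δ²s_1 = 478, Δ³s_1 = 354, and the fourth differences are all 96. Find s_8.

27767

Build the table forward from the leading diagonal:
Fourth differences: 96  96  96  96  96  96  96  96
Third differences: 354  450  546  642  738  834  930  1026
Second differences: 478  832  1282  1828  2470  3208  4042  4972
First differences: 276  754  1586  2868  4696  7166  10374  14416
s: 47  323  1077  2663  5531  10227  17393  27767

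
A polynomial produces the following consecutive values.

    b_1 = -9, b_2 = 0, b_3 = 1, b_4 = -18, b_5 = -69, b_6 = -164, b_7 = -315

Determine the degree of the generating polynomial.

First differences: 9, 1, -19, -51, -95, -151
Second differences: -8, -20, -32, -44, -56
Third differences: -12, -12, -12, -12
The third differences are constant, so the polynomial has degree 3.

3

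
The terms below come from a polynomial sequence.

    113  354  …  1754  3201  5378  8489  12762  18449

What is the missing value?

857

Using the last 6 terms:
D1: 1447, 2177, 3111, 4273, 5687
D2: 730, 934, 1162, 1414
D3: 204, 228, 252
D4: 24, 24
Constant fourth difference = 24.
Extend backward: 204 − 24 = 180;  730 − 180 = 550;  1447 − 550 = 897;  1754 − 897 = 857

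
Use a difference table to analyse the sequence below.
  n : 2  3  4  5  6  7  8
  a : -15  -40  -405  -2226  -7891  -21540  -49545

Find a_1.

D1: -25  -365  -1821  -5665  -13649  -28005
D2: -340  -1456  -3844  -7984  -14356
D3: -1116  -2388  -4140  -6372
D4: -1272  -1752  -2232
D5: -480  -480
The fifth differences are constant at -480.
Work back: -1272 + 480 = -792;  -1116 + 792 = -324;  -340 + 324 = -16;  -25 + 16 = -9;  -15 + 9 = -6

-6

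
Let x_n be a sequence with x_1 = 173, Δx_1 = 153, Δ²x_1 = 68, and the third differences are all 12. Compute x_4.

848

Build the table forward from the leading diagonal:
Third differences: 12, 12, 12, 12
Second differences: 68, 80, 92, 104
First differences: 153, 221, 301, 393
x: 173, 326, 547, 848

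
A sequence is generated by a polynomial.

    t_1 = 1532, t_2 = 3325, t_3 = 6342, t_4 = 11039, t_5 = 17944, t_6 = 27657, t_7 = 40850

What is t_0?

D1: 1793  3017  4697  6905  9713  13193
D2: 1224  1680  2208  2808  3480
D3: 456  528  600  672
D4: 72  72  72
The fourth differences are constant at 72.
Work back: 456 − 72 = 384;  1224 − 384 = 840;  1793 − 840 = 953;  1532 − 953 = 579

579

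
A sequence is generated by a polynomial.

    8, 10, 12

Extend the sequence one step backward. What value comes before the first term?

D1: 2, 2
The first differences are constant at 2.
Work back: 8 − 2 = 6

6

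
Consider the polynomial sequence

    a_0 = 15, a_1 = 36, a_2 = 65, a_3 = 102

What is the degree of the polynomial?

2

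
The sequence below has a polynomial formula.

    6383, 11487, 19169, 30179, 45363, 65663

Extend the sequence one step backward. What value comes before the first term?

3203

Δ: 5104, 7682, 11010, 15184, 20300
Δ²: 2578, 3328, 4174, 5116
Δ³: 750, 846, 942
Δ⁴: 96, 96
The fourth differences are constant at 96.
Work back: 750 − 96 = 654;  2578 − 654 = 1924;  5104 − 1924 = 3180;  6383 − 3180 = 3203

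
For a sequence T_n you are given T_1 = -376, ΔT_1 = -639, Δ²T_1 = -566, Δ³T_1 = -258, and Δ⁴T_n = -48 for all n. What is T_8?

Build the table forward from the leading diagonal:
Fourth differences: -48  -48  -48  -48  -48  -48  -48  -48
Third differences: -258  -306  -354  -402  -450  -498  -546  -594
Second differences: -566  -824  -1130  -1484  -1886  -2336  -2834  -3380
First differences: -639  -1205  -2029  -3159  -4643  -6529  -8865  -11699
T: -376  -1015  -2220  -4249  -7408  -12051  -18580  -27445

-27445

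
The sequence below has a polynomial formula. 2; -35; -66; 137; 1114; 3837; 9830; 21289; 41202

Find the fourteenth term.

442717

First differences: -37  -31  203  977  2723  5993  11459  19913
Second differences: 6  234  774  1746  3270  5466  8454
Third differences: 228  540  972  1524  2196  2988
Fourth differences: 312  432  552  672  792
Fifth differences: 120  120  120  120
The fifth differences are constant (120).
792 + 120 = 912;  2988 + 912 = 3900;  8454 + 3900 = 12354;  19913 + 12354 = 32267;  41202 + 32267 = 73469
912 + 120 = 1032;  3900 + 1032 = 4932;  12354 + 4932 = 17286;  32267 + 17286 = 49553;  73469 + 49553 = 123022
1032 + 120 = 1152;  4932 + 1152 = 6084;  17286 + 6084 = 23370;  49553 + 23370 = 72923;  123022 + 72923 = 195945
1152 + 120 = 1272;  6084 + 1272 = 7356;  23370 + 7356 = 30726;  72923 + 30726 = 103649;  195945 + 103649 = 299594
1272 + 120 = 1392;  7356 + 1392 = 8748;  30726 + 8748 = 39474;  103649 + 39474 = 143123;  299594 + 143123 = 442717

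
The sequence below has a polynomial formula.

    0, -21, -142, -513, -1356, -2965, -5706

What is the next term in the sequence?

First differences: -21  -121  -371  -843  -1609  -2741
Second differences: -100  -250  -472  -766  -1132
Third differences: -150  -222  -294  -366
Fourth differences: -72  -72  -72
Constant fourth difference = -72, so extend:
-366 − 72 = -438;  -1132 − 438 = -1570;  -2741 − 1570 = -4311;  -5706 − 4311 = -10017

-10017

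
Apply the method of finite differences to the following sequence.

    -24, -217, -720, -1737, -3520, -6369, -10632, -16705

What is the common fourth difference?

-48

Δ: -193, -503, -1017, -1783, -2849, -4263, -6073
Δ²: -310, -514, -766, -1066, -1414, -1810
Δ³: -204, -252, -300, -348, -396
Δ⁴: -48, -48, -48, -48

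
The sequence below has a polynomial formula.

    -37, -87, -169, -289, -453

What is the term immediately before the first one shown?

-13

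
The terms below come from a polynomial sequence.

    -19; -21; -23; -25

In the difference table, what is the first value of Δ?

-2

D1: -2, -2, -2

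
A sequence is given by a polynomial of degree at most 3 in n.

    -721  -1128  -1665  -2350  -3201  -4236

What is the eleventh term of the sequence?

-12801

-407, -537, -685, -851, -1035
-130, -148, -166, -184
-18, -18, -18
The third differences are constant (-18).
-184 − 18 = -202;  -1035 − 202 = -1237;  -4236 − 1237 = -5473
-202 − 18 = -220;  -1237 − 220 = -1457;  -5473 − 1457 = -6930
-220 − 18 = -238;  -1457 − 238 = -1695;  -6930 − 1695 = -8625
-238 − 18 = -256;  -1695 − 256 = -1951;  -8625 − 1951 = -10576
-256 − 18 = -274;  -1951 − 274 = -2225;  -10576 − 2225 = -12801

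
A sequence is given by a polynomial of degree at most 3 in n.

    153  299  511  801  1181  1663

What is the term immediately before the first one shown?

61

D1: 146, 212, 290, 380, 482
D2: 66, 78, 90, 102
D3: 12, 12, 12
The third differences are constant at 12.
Work back: 66 − 12 = 54;  146 − 54 = 92;  153 − 92 = 61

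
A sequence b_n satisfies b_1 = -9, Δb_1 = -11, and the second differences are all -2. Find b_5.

Build the table forward from the leading diagonal:
D2: -2  -2  -2  -2  -2
D1: -11  -13  -15  -17  -19
b: -9  -20  -33  -48  -65

-65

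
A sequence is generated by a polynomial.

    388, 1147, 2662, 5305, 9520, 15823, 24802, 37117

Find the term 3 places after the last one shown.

First differences: 759 , 1515 , 2643 , 4215 , 6303 , 8979 , 12315
Second differences: 756 , 1128 , 1572 , 2088 , 2676 , 3336
Third differences: 372 , 444 , 516 , 588 , 660
Fourth differences: 72 , 72 , 72 , 72
The fourth differences are constant (72).
660 + 72 = 732;  3336 + 732 = 4068;  12315 + 4068 = 16383;  37117 + 16383 = 53500
732 + 72 = 804;  4068 + 804 = 4872;  16383 + 4872 = 21255;  53500 + 21255 = 74755
804 + 72 = 876;  4872 + 876 = 5748;  21255 + 5748 = 27003;  74755 + 27003 = 101758

101758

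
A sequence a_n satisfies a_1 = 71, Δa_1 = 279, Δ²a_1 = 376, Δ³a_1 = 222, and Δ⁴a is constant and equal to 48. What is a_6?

7686

Build the table forward from the leading diagonal:
D4: 48  48  48  48  48  48
D3: 222  270  318  366  414  462
D2: 376  598  868  1186  1552  1966
D1: 279  655  1253  2121  3307  4859
a: 71  350  1005  2258  4379  7686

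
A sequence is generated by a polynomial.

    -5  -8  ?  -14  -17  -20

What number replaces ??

Using the last 3 terms:
First differences: -3, -3
Constant first difference = -3.
Extend backward: -14 + 3 = -11

-11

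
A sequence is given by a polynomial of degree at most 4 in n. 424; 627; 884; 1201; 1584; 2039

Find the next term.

2572

Δ: 203, 257, 317, 383, 455
Δ²: 54, 60, 66, 72
Δ³: 6, 6, 6
The third differences are constant (6).
72 + 6 = 78;  455 + 78 = 533;  2039 + 533 = 2572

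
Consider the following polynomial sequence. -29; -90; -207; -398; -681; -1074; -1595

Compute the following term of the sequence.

First differences: -61  -117  -191  -283  -393  -521
Second differences: -56  -74  -92  -110  -128
Third differences: -18  -18  -18  -18
The third differences are constant (-18).
-128 − 18 = -146;  -521 − 146 = -667;  -1595 − 667 = -2262

-2262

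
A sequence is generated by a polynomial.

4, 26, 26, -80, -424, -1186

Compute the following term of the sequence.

-2594

First differences: 22, 0, -106, -344, -762
Second differences: -22, -106, -238, -418
Third differences: -84, -132, -180
Fourth differences: -48, -48
The fourth differences are constant (-48).
-180 − 48 = -228;  -418 − 228 = -646;  -762 − 646 = -1408;  -1186 − 1408 = -2594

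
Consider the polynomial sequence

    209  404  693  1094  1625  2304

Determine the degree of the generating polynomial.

3

Δ: 195, 289, 401, 531, 679
Δ²: 94, 112, 130, 148
Δ³: 18, 18, 18
The third differences are constant, so the polynomial has degree 3.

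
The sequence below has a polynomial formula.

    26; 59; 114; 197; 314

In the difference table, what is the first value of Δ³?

Δ: 33, 55, 83, 117
Δ²: 22, 28, 34
Δ³: 6, 6

6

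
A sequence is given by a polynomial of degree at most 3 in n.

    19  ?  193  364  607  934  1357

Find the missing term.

82

Using the last 5 terms:
Δ: 171, 243, 327, 423
Δ²: 72, 84, 96
Δ³: 12, 12
Constant third difference = 12.
Extend backward: 72 − 12 = 60;  171 − 60 = 111;  193 − 111 = 82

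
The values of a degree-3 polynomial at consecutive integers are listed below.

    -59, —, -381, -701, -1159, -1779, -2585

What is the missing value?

-175

Using the last 5 terms:
Δ: -320  -458  -620  -806
Δ²: -138  -162  -186
Δ³: -24  -24
Constant third difference = -24.
Extend backward: -138 + 24 = -114;  -320 + 114 = -206;  -381 + 206 = -175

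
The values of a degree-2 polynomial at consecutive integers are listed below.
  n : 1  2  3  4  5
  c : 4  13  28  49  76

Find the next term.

First differences: 9, 15, 21, 27
Second differences: 6, 6, 6
Second differences constant at 6.
27 + 6 = 33;  76 + 33 = 109

109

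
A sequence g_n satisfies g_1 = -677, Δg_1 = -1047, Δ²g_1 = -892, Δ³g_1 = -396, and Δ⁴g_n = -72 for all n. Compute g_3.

-3663

Build the table forward from the leading diagonal:
Δ⁴: -72  -72  -72
Δ³: -396  -468  -540
Δ²: -892  -1288  -1756
Δ: -1047  -1939  -3227
g: -677  -1724  -3663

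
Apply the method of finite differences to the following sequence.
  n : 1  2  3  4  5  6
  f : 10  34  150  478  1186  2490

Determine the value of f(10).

19666

D1: 24  116  328  708  1304
D2: 92  212  380  596
D3: 120  168  216
D4: 48  48
Constant fourth difference = 48, so extend:
216 + 48 = 264;  596 + 264 = 860;  1304 + 860 = 2164;  2490 + 2164 = 4654
264 + 48 = 312;  860 + 312 = 1172;  2164 + 1172 = 3336;  4654 + 3336 = 7990
312 + 48 = 360;  1172 + 360 = 1532;  3336 + 1532 = 4868;  7990 + 4868 = 12858
360 + 48 = 408;  1532 + 408 = 1940;  4868 + 1940 = 6808;  12858 + 6808 = 19666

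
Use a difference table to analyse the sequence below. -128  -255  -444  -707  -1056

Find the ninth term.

-3552

Δ: -127, -189, -263, -349
Δ²: -62, -74, -86
Δ³: -12, -12
The third differences are constant (-12).
-86 − 12 = -98;  -349 − 98 = -447;  -1056 − 447 = -1503
-98 − 12 = -110;  -447 − 110 = -557;  -1503 − 557 = -2060
-110 − 12 = -122;  -557 − 122 = -679;  -2060 − 679 = -2739
-122 − 12 = -134;  -679 − 134 = -813;  -2739 − 813 = -3552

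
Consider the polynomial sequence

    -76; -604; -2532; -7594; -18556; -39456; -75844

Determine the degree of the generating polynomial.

Δ: -528, -1928, -5062, -10962, -20900, -36388
Δ²: -1400, -3134, -5900, -9938, -15488
Δ³: -1734, -2766, -4038, -5550
Δ⁴: -1032, -1272, -1512
Δ⁵: -240, -240
The fifth differences are constant, so the polynomial has degree 5.

5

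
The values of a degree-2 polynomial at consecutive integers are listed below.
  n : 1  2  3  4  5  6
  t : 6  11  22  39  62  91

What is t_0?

D1: 5, 11, 17, 23, 29
D2: 6, 6, 6, 6
The second differences are constant at 6.
Work back: 5 − 6 = -1;  6 + 1 = 7

7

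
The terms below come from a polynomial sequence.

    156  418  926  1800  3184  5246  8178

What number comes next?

12196

D1: 262 , 508 , 874 , 1384 , 2062 , 2932
D2: 246 , 366 , 510 , 678 , 870
D3: 120 , 144 , 168 , 192
D4: 24 , 24 , 24
The fourth differences are constant (24).
192 + 24 = 216;  870 + 216 = 1086;  2932 + 1086 = 4018;  8178 + 4018 = 12196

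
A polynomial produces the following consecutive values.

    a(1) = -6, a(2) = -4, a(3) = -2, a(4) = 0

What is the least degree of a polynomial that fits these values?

2, 2, 2
The first differences are constant, so the polynomial has degree 1.

1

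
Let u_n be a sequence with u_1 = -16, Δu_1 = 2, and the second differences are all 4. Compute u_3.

-8

Build the table forward from the leading diagonal:
Δ²: 4  4  4
Δ: 2  6  10
u: -16  -14  -8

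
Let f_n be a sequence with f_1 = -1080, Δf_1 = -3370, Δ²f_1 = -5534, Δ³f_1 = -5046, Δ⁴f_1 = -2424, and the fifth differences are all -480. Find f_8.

Build the table forward from the leading diagonal:
D5: -480  -480  -480  -480  -480  -480  -480  -480
D4: -2424  -2904  -3384  -3864  -4344  -4824  -5304  -5784
D3: -5046  -7470  -10374  -13758  -17622  -21966  -26790  -32094
D2: -5534  -10580  -18050  -28424  -42182  -59804  -81770  -108560
D1: -3370  -8904  -19484  -37534  -65958  -108140  -167944  -249714
f: -1080  -4450  -13354  -32838  -70372  -136330  -244470  -412414

-412414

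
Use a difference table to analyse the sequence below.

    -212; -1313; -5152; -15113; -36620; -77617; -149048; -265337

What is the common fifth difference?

-480

Δ: -1101, -3839, -9961, -21507, -40997, -71431, -116289
Δ²: -2738, -6122, -11546, -19490, -30434, -44858
Δ³: -3384, -5424, -7944, -10944, -14424
Δ⁴: -2040, -2520, -3000, -3480
Δ⁵: -480, -480, -480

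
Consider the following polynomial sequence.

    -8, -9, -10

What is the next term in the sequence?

-11

-1  -1
Constant first difference = -1, so extend:
-10 − 1 = -11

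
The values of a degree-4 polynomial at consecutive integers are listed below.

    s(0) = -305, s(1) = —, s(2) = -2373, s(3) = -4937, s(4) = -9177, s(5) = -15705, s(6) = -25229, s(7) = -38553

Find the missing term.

-969

Using the last 6 terms:
-2564, -4240, -6528, -9524, -13324
-1676, -2288, -2996, -3800
-612, -708, -804
-96, -96
Constant fourth difference = -96.
Extend backward: -612 + 96 = -516;  -1676 + 516 = -1160;  -2564 + 1160 = -1404;  -2373 + 1404 = -969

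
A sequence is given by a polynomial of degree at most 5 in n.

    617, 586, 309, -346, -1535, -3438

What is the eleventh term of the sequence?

-31643

-31, -277, -655, -1189, -1903
-246, -378, -534, -714
-132, -156, -180
-24, -24
Fourth differences constant at -24.
-180 − 24 = -204;  -714 − 204 = -918;  -1903 − 918 = -2821;  -3438 − 2821 = -6259
-204 − 24 = -228;  -918 − 228 = -1146;  -2821 − 1146 = -3967;  -6259 − 3967 = -10226
-228 − 24 = -252;  -1146 − 252 = -1398;  -3967 − 1398 = -5365;  -10226 − 5365 = -15591
-252 − 24 = -276;  -1398 − 276 = -1674;  -5365 − 1674 = -7039;  -15591 − 7039 = -22630
-276 − 24 = -300;  -1674 − 300 = -1974;  -7039 − 1974 = -9013;  -22630 − 9013 = -31643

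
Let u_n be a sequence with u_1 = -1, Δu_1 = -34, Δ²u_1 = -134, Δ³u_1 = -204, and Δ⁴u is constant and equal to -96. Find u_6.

-4031

Build the table forward from the leading diagonal:
Fourth differences: -96  -96  -96  -96  -96  -96
Third differences: -204  -300  -396  -492  -588  -684
Second differences: -134  -338  -638  -1034  -1526  -2114
First differences: -34  -168  -506  -1144  -2178  -3704
u: -1  -35  -203  -709  -1853  -4031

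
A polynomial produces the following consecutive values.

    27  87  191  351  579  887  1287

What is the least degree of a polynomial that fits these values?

D1: 60, 104, 160, 228, 308, 400
D2: 44, 56, 68, 80, 92
D3: 12, 12, 12, 12
The third differences are constant, so the polynomial has degree 3.

3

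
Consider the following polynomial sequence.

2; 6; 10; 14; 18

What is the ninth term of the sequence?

Δ: 4 , 4 , 4 , 4
Constant first difference = 4, so extend:
18 + 4 = 22
22 + 4 = 26
26 + 4 = 30
30 + 4 = 34

34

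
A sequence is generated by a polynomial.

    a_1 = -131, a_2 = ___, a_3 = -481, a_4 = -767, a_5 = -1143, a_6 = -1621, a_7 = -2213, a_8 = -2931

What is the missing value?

Using the last 6 terms:
-286, -376, -478, -592, -718
-90, -102, -114, -126
-12, -12, -12
Constant third difference = -12.
Extend backward: -90 + 12 = -78;  -286 + 78 = -208;  -481 + 208 = -273

-273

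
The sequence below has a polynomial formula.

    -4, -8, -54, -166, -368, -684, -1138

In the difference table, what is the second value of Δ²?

-66

First differences: -4, -46, -112, -202, -316, -454
Second differences: -42, -66, -90, -114, -138
Third differences: -24, -24, -24, -24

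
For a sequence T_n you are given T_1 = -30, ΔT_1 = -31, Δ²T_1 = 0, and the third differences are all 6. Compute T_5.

Build the table forward from the leading diagonal:
Δ³: 6  6  6  6  6
Δ²: 0  6  12  18  24
Δ: -31  -31  -25  -13  5
T: -30  -61  -92  -117  -130

-130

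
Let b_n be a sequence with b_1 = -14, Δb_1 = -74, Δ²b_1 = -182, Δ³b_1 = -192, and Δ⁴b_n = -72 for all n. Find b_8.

-13594

Build the table forward from the leading diagonal:
Fourth differences: -72, -72, -72, -72, -72, -72, -72, -72
Third differences: -192, -264, -336, -408, -480, -552, -624, -696
Second differences: -182, -374, -638, -974, -1382, -1862, -2414, -3038
First differences: -74, -256, -630, -1268, -2242, -3624, -5486, -7900
b: -14, -88, -344, -974, -2242, -4484, -8108, -13594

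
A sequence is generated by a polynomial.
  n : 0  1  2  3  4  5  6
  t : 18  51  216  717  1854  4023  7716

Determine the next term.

13521

D1: 33, 165, 501, 1137, 2169, 3693
D2: 132, 336, 636, 1032, 1524
D3: 204, 300, 396, 492
D4: 96, 96, 96
Fourth differences constant at 96.
492 + 96 = 588;  1524 + 588 = 2112;  3693 + 2112 = 5805;  7716 + 5805 = 13521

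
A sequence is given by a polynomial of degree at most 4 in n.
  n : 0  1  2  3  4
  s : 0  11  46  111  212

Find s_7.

791

First differences: 11, 35, 65, 101
Second differences: 24, 30, 36
Third differences: 6, 6
The third differences are constant (6).
36 + 6 = 42;  101 + 42 = 143;  212 + 143 = 355
42 + 6 = 48;  143 + 48 = 191;  355 + 191 = 546
48 + 6 = 54;  191 + 54 = 245;  546 + 245 = 791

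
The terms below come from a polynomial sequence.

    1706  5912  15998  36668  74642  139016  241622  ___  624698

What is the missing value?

397388

Using the first 7 terms:
Δ: 4206, 10086, 20670, 37974, 64374, 102606
Δ²: 5880, 10584, 17304, 26400, 38232
Δ³: 4704, 6720, 9096, 11832
Δ⁴: 2016, 2376, 2736
Δ⁵: 360, 360
Constant fifth difference = 360.
Extend forward: 2736 + 360 = 3096;  11832 + 3096 = 14928;  38232 + 14928 = 53160;  102606 + 53160 = 155766;  241622 + 155766 = 397388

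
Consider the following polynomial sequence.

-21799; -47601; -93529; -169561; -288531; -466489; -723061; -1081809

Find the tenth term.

-2221921

Δ: -25802  -45928  -76032  -118970  -177958  -256572  -358748
Δ²: -20126  -30104  -42938  -58988  -78614  -102176
Δ³: -9978  -12834  -16050  -19626  -23562
Δ⁴: -2856  -3216  -3576  -3936
Δ⁵: -360  -360  -360
Constant fifth difference = -360, so extend:
-3936 − 360 = -4296;  -23562 − 4296 = -27858;  -102176 − 27858 = -130034;  -358748 − 130034 = -488782;  -1081809 − 488782 = -1570591
-4296 − 360 = -4656;  -27858 − 4656 = -32514;  -130034 − 32514 = -162548;  -488782 − 162548 = -651330;  -1570591 − 651330 = -2221921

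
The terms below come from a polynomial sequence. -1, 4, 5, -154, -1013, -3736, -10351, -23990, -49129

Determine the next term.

First differences: 5 , 1 , -159 , -859 , -2723 , -6615 , -13639 , -25139
Second differences: -4 , -160 , -700 , -1864 , -3892 , -7024 , -11500
Third differences: -156 , -540 , -1164 , -2028 , -3132 , -4476
Fourth differences: -384 , -624 , -864 , -1104 , -1344
Fifth differences: -240 , -240 , -240 , -240
The fifth differences are constant (-240).
-1344 − 240 = -1584;  -4476 − 1584 = -6060;  -11500 − 6060 = -17560;  -25139 − 17560 = -42699;  -49129 − 42699 = -91828

-91828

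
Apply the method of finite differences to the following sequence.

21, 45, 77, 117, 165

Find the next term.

221

D1: 24, 32, 40, 48
D2: 8, 8, 8
Second differences constant at 8.
48 + 8 = 56;  165 + 56 = 221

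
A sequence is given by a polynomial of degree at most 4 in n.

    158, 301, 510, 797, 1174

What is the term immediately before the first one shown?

69

D1: 143  209  287  377
D2: 66  78  90
D3: 12  12
The third differences are constant at 12.
Work back: 66 − 12 = 54;  143 − 54 = 89;  158 − 89 = 69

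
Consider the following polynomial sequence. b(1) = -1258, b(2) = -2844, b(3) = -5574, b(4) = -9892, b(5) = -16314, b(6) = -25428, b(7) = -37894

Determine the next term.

-54444

Δ: -1586, -2730, -4318, -6422, -9114, -12466
Δ²: -1144, -1588, -2104, -2692, -3352
Δ³: -444, -516, -588, -660
Δ⁴: -72, -72, -72
Fourth differences constant at -72.
-660 − 72 = -732;  -3352 − 732 = -4084;  -12466 − 4084 = -16550;  -37894 − 16550 = -54444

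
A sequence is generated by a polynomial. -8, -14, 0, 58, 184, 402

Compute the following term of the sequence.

-6, 14, 58, 126, 218
20, 44, 68, 92
24, 24, 24
Third differences constant at 24.
92 + 24 = 116;  218 + 116 = 334;  402 + 334 = 736

736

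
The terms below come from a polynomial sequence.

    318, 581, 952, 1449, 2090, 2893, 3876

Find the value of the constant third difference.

18

D1: 263, 371, 497, 641, 803, 983
D2: 108, 126, 144, 162, 180
D3: 18, 18, 18, 18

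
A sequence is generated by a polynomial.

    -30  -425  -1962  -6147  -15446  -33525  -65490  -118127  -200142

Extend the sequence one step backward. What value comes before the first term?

9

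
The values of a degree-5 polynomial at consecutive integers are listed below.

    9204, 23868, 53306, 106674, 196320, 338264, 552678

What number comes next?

864366

Δ: 14664, 29438, 53368, 89646, 141944, 214414
Δ²: 14774, 23930, 36278, 52298, 72470
Δ³: 9156, 12348, 16020, 20172
Δ⁴: 3192, 3672, 4152
Δ⁵: 480, 480
Constant fifth difference = 480, so extend:
4152 + 480 = 4632;  20172 + 4632 = 24804;  72470 + 24804 = 97274;  214414 + 97274 = 311688;  552678 + 311688 = 864366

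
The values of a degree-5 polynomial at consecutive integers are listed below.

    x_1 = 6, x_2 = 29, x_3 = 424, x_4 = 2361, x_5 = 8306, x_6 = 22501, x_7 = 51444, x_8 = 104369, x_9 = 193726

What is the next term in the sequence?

335661

D1: 23, 395, 1937, 5945, 14195, 28943, 52925, 89357
D2: 372, 1542, 4008, 8250, 14748, 23982, 36432
D3: 1170, 2466, 4242, 6498, 9234, 12450
D4: 1296, 1776, 2256, 2736, 3216
D5: 480, 480, 480, 480
Fifth differences constant at 480.
3216 + 480 = 3696;  12450 + 3696 = 16146;  36432 + 16146 = 52578;  89357 + 52578 = 141935;  193726 + 141935 = 335661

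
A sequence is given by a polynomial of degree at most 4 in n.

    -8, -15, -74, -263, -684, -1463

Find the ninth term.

First differences: -7 , -59 , -189 , -421 , -779
Second differences: -52 , -130 , -232 , -358
Third differences: -78 , -102 , -126
Fourth differences: -24 , -24
Fourth differences constant at -24.
-126 − 24 = -150;  -358 − 150 = -508;  -779 − 508 = -1287;  -1463 − 1287 = -2750
-150 − 24 = -174;  -508 − 174 = -682;  -1287 − 682 = -1969;  -2750 − 1969 = -4719
-174 − 24 = -198;  -682 − 198 = -880;  -1969 − 880 = -2849;  -4719 − 2849 = -7568

-7568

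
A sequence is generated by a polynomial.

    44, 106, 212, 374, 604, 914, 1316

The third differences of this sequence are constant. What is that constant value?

D1: 62, 106, 162, 230, 310, 402
D2: 44, 56, 68, 80, 92
D3: 12, 12, 12, 12

12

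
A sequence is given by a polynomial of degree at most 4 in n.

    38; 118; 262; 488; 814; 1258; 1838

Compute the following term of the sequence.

Δ: 80 , 144 , 226 , 326 , 444 , 580
Δ²: 64 , 82 , 100 , 118 , 136
Δ³: 18 , 18 , 18 , 18
Constant third difference = 18, so extend:
136 + 18 = 154;  580 + 154 = 734;  1838 + 734 = 2572

2572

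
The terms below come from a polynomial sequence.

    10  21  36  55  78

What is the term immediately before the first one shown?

11, 15, 19, 23
4, 4, 4
The second differences are constant at 4.
Work back: 11 − 4 = 7;  10 − 7 = 3

3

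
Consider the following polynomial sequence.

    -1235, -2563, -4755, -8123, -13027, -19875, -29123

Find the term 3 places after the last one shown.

D1: -1328  -2192  -3368  -4904  -6848  -9248
D2: -864  -1176  -1536  -1944  -2400
D3: -312  -360  -408  -456
D4: -48  -48  -48
The fourth differences are constant (-48).
-456 − 48 = -504;  -2400 − 504 = -2904;  -9248 − 2904 = -12152;  -29123 − 12152 = -41275
-504 − 48 = -552;  -2904 − 552 = -3456;  -12152 − 3456 = -15608;  -41275 − 15608 = -56883
-552 − 48 = -600;  -3456 − 600 = -4056;  -15608 − 4056 = -19664;  -56883 − 19664 = -76547

-76547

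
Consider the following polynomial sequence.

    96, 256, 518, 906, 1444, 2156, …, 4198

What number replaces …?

3066

Using the first 6 terms:
160, 262, 388, 538, 712
102, 126, 150, 174
24, 24, 24
Constant third difference = 24.
Extend forward: 174 + 24 = 198;  712 + 198 = 910;  2156 + 910 = 3066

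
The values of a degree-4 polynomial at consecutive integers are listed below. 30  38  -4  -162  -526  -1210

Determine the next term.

-2352

Δ: 8  -42  -158  -364  -684
Δ²: -50  -116  -206  -320
Δ³: -66  -90  -114
Δ⁴: -24  -24
The fourth differences are constant (-24).
-114 − 24 = -138;  -320 − 138 = -458;  -684 − 458 = -1142;  -1210 − 1142 = -2352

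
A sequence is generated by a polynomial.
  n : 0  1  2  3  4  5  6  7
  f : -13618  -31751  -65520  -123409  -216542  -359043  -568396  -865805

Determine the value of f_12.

-4721590

D1: -18133  -33769  -57889  -93133  -142501  -209353  -297409
D2: -15636  -24120  -35244  -49368  -66852  -88056
D3: -8484  -11124  -14124  -17484  -21204
D4: -2640  -3000  -3360  -3720
D5: -360  -360  -360
Fifth differences constant at -360.
-3720 − 360 = -4080;  -21204 − 4080 = -25284;  -88056 − 25284 = -113340;  -297409 − 113340 = -410749;  -865805 − 410749 = -1276554
-4080 − 360 = -4440;  -25284 − 4440 = -29724;  -113340 − 29724 = -143064;  -410749 − 143064 = -553813;  -1276554 − 553813 = -1830367
-4440 − 360 = -4800;  -29724 − 4800 = -34524;  -143064 − 34524 = -177588;  -553813 − 177588 = -731401;  -1830367 − 731401 = -2561768
-4800 − 360 = -5160;  -34524 − 5160 = -39684;  -177588 − 39684 = -217272;  -731401 − 217272 = -948673;  -2561768 − 948673 = -3510441
-5160 − 360 = -5520;  -39684 − 5520 = -45204;  -217272 − 45204 = -262476;  -948673 − 262476 = -1211149;  -3510441 − 1211149 = -4721590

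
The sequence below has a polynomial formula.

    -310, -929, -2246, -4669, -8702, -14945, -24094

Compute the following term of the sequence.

-36941

-619, -1317, -2423, -4033, -6243, -9149
-698, -1106, -1610, -2210, -2906
-408, -504, -600, -696
-96, -96, -96
Constant fourth difference = -96, so extend:
-696 − 96 = -792;  -2906 − 792 = -3698;  -9149 − 3698 = -12847;  -24094 − 12847 = -36941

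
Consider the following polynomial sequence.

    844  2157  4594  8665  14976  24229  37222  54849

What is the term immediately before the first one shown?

241

First differences: 1313  2437  4071  6311  9253  12993  17627
Second differences: 1124  1634  2240  2942  3740  4634
Third differences: 510  606  702  798  894
Fourth differences: 96  96  96  96
The fourth differences are constant at 96.
Work back: 510 − 96 = 414;  1124 − 414 = 710;  1313 − 710 = 603;  844 − 603 = 241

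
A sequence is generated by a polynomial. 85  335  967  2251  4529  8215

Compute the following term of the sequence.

D1: 250, 632, 1284, 2278, 3686
D2: 382, 652, 994, 1408
D3: 270, 342, 414
D4: 72, 72
The fourth differences are constant (72).
414 + 72 = 486;  1408 + 486 = 1894;  3686 + 1894 = 5580;  8215 + 5580 = 13795

13795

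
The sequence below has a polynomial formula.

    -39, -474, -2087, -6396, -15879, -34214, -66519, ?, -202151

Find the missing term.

-119592

Using the first 7 terms:
Δ: -435  -1613  -4309  -9483  -18335  -32305
Δ²: -1178  -2696  -5174  -8852  -13970
Δ³: -1518  -2478  -3678  -5118
Δ⁴: -960  -1200  -1440
Δ⁵: -240  -240
Constant fifth difference = -240.
Extend forward: -1440 − 240 = -1680;  -5118 − 1680 = -6798;  -13970 − 6798 = -20768;  -32305 − 20768 = -53073;  -66519 − 53073 = -119592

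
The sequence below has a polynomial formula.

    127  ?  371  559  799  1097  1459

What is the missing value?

Using the last 5 terms:
Δ: 188, 240, 298, 362
Δ²: 52, 58, 64
Δ³: 6, 6
Constant third difference = 6.
Extend backward: 52 − 6 = 46;  188 − 46 = 142;  371 − 142 = 229

229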